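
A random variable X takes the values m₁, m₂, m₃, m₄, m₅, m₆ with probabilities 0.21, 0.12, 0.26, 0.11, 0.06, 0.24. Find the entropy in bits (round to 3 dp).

2.433 bits

H = −Σ pᵢ log₂ pᵢ.
−0.21·log₂(0.21) = 0.4728
−0.12·log₂(0.12) = 0.3671
−0.26·log₂(0.26) = 0.5053
−0.11·log₂(0.11) = 0.3503
−0.06·log₂(0.06) = 0.2435
−0.24·log₂(0.24) = 0.4941
Sum ≈ 2.4331 → 2.433 bits.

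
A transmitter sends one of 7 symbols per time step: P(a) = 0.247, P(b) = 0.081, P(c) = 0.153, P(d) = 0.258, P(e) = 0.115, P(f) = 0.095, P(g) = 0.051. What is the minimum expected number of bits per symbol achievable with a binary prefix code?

2.627 bits/symbol

Repeatedly combine the two least-probable nodes; the expected code length is the sum of the merged weights.
merge 51/1000 + 81/1000 → 33/250
merge 19/200 + 23/200 → 21/100
merge 33/250 + 153/1000 → 57/200
merge 21/100 + 247/1000 → 457/1000
merge 129/500 + 57/200 → 543/1000
merge 457/1000 + 543/1000 → 1
L = 33/250 + 21/100 + 57/200 + 457/1000 + 543/1000 + 1 = 2627/1000 = 2.627 bits/symbol.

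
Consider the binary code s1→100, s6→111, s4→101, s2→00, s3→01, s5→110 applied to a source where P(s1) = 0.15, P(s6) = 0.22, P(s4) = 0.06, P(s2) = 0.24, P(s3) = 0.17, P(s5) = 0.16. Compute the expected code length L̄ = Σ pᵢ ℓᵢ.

L̄ = Σ pᵢ·ℓᵢ = 0.15·3 + 0.22·3 + 0.06·3 + 0.24·2 + 0.17·2 + 0.16·3 = 2.59 bits/symbol.

2.59 bits/symbol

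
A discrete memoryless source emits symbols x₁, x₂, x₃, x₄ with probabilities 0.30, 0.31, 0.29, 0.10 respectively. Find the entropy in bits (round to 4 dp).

H = −Σ pᵢ log₂ pᵢ.
−0.30·log₂(0.30) = 0.5211
−0.31·log₂(0.31) = 0.5238
−0.29·log₂(0.29) = 0.5179
−0.10·log₂(0.10) = 0.3322
Sum ≈ 1.8950 → 1.8950 bits.

1.8950 bits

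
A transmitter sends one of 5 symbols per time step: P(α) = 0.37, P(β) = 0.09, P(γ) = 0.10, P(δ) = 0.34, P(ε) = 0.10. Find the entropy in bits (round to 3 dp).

2.037 bits

H = −Σ pᵢ log₂ pᵢ.
−0.37·log₂(0.37) = 0.5307
−0.09·log₂(0.09) = 0.3127
−0.10·log₂(0.10) = 0.3322
−0.34·log₂(0.34) = 0.5292
−0.10·log₂(0.10) = 0.3322
Sum ≈ 2.0369 → 2.037 bits.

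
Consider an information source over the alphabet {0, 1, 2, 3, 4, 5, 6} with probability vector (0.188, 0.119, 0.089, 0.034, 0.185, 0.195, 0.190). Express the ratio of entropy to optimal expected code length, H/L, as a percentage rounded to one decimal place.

Entropy H = −Σ p log₂ p ≈ 2.6607 bits.
Huffman merges: 17/500+89/1000→123/1000; 119/1000+123/1000→121/500; 37/200+47/250→373/1000; 19/100+39/200→77/200; 121/500+373/1000→123/200; 77/200+123/200→1. L = 1369/500 ≈ 2.7380.
Efficiency = H/L = 2.6607/2.7380 = 97.2%.

97.2%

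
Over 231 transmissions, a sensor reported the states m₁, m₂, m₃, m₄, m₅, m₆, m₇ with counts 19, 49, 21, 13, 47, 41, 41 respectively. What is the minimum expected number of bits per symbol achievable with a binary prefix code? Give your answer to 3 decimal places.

Probabilities are the counts divided by 231.
Repeatedly combine the two least-probable nodes; the expected code length is the sum of the merged weights.
merge 13/231 + 19/231 → 32/231
merge 1/11 + 32/231 → 53/231
merge 41/231 + 41/231 → 82/231
merge 47/231 + 7/33 → 32/77
merge 53/231 + 82/231 → 45/77
merge 32/77 + 45/77 → 1
L = 32/231 + 53/231 + 82/231 + 32/77 + 45/77 + 1 = 629/231 ≈ 2.723 bits/symbol.

2.723 bits/symbol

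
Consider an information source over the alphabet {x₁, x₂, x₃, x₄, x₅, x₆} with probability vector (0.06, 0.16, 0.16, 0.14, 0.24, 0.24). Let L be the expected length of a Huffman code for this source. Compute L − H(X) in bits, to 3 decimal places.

Entropy H = −Σ p log₂ p ≈ 2.4749 bits.
Huffman merges: 3/50+7/50→1/5; 4/25+4/25→8/25; 1/5+6/25→11/25; 6/25+8/25→14/25; 11/25+14/25→1. L = 63/25 ≈ 2.5200.
L − H = 2.5200 − 2.4749 = 0.045 bits.

0.045 bits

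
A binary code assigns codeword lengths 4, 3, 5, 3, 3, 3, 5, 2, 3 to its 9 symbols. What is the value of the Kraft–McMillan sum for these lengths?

1

With common denominator 2^5 = 32: Σ 2^(−ℓᵢ) = 2/32 + 4/32 + 1/32 + 4/32 + 4/32 + 4/32 + 1/32 + 8/32 + 4/32 = 32/32 = 1.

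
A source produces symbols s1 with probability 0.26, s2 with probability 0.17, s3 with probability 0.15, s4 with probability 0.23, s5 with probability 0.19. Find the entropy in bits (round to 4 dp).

2.2933 bits

H = −Σ pᵢ log₂ pᵢ.
−0.26·log₂(0.26) = 0.5053
−0.17·log₂(0.17) = 0.4346
−0.15·log₂(0.15) = 0.4105
−0.23·log₂(0.23) = 0.4877
−0.19·log₂(0.19) = 0.4552
Sum ≈ 2.2933 → 2.2933 bits.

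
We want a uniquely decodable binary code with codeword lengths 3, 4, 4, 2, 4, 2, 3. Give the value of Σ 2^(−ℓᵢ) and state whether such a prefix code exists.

With common denominator 2^4 = 16: Σ 2^(−ℓᵢ) = 2/16 + 1/16 + 1/16 + 4/16 + 1/16 + 4/16 + 2/16 = 15/16 = 0.9375.
Kraft's inequality requires Σ ≤ 1; here Σ = 0.9375 ≤ 1, so such a prefix code exists.

0.9375; yes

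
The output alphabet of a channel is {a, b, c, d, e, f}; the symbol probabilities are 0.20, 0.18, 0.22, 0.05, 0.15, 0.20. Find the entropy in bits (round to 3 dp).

2.481 bits

H = −Σ pᵢ log₂ pᵢ.
−0.20·log₂(0.20) = 0.4644
−0.18·log₂(0.18) = 0.4453
−0.22·log₂(0.22) = 0.4806
−0.05·log₂(0.05) = 0.2161
−0.15·log₂(0.15) = 0.4105
−0.20·log₂(0.20) = 0.4644
Sum ≈ 2.4813 → 2.481 bits.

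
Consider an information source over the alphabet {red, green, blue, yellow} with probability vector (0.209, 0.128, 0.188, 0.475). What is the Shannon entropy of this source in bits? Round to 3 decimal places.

H = −Σ pᵢ log₂ pᵢ.
−0.209·log₂(0.209) = 0.4720
−0.128·log₂(0.128) = 0.3796
−0.188·log₂(0.188) = 0.4533
−0.475·log₂(0.475) = 0.5102
Sum ≈ 1.8151 → 1.815 bits.

1.815 bits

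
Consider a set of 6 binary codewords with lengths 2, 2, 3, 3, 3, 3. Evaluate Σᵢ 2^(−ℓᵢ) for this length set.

1

With common denominator 2^3 = 8: Σ 2^(−ℓᵢ) = 2/8 + 2/8 + 1/8 + 1/8 + 1/8 + 1/8 = 8/8 = 1.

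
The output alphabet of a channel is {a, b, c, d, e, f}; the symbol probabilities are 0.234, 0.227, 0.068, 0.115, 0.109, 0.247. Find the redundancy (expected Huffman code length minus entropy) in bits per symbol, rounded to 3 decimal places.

Entropy H = −Σ p log₂ p ≈ 2.4453 bits.
Huffman merges: 17/250+109/1000→177/1000; 23/200+177/1000→73/250; 227/1000+117/500→461/1000; 247/1000+73/250→539/1000; 461/1000+539/1000→1. L = 2469/1000 ≈ 2.4690.
L − H = 2.4690 − 2.4453 = 0.024 bits.

0.024 bits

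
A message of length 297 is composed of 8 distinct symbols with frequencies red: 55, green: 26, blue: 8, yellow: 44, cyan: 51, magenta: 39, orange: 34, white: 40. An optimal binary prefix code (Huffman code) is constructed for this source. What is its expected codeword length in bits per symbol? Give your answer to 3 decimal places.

2.929 bits/symbol

Probabilities are the counts divided by 297.
Repeatedly combine the two least-probable nodes; the expected code length is the sum of the merged weights.
merge 8/297 + 26/297 → 34/297
merge 34/297 + 34/297 → 68/297
merge 13/99 + 40/297 → 79/297
merge 4/27 + 17/99 → 95/297
merge 5/27 + 68/297 → 41/99
merge 79/297 + 95/297 → 58/99
merge 41/99 + 58/99 → 1
L = 34/297 + 68/297 + 79/297 + 95/297 + 41/99 + 58/99 + 1 = 290/99 ≈ 2.929 bits/symbol.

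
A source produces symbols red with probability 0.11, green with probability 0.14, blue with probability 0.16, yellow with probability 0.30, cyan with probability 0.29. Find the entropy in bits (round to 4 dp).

2.2094 bits

H = −Σ pᵢ log₂ pᵢ.
−0.11·log₂(0.11) = 0.3503
−0.14·log₂(0.14) = 0.3971
−0.16·log₂(0.16) = 0.4230
−0.30·log₂(0.30) = 0.5211
−0.29·log₂(0.29) = 0.5179
Sum ≈ 2.2094 → 2.2094 bits.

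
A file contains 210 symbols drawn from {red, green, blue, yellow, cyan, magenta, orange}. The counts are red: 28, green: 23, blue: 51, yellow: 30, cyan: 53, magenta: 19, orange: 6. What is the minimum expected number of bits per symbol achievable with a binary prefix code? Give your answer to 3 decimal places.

Probabilities are the counts divided by 210.
Repeatedly combine the two least-probable nodes; the expected code length is the sum of the merged weights.
merge 1/35 + 19/210 → 5/42
merge 23/210 + 5/42 → 8/35
merge 2/15 + 1/7 → 29/105
merge 8/35 + 17/70 → 33/70
merge 53/210 + 29/105 → 37/70
merge 33/70 + 37/70 → 1
L = 5/42 + 8/35 + 29/105 + 33/70 + 37/70 + 1 = 551/210 ≈ 2.624 bits/symbol.

2.624 bits/symbol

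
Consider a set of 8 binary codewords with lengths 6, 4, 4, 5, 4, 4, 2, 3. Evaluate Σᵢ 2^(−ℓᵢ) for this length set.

0.671875

With common denominator 2^6 = 64: Σ 2^(−ℓᵢ) = 1/64 + 4/64 + 4/64 + 2/64 + 4/64 + 4/64 + 16/64 + 8/64 = 43/64 = 0.671875.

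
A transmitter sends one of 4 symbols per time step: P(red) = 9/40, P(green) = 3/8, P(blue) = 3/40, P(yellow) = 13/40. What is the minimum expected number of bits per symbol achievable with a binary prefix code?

1.925 bits/symbol

Repeatedly combine the two least-probable nodes; the expected code length is the sum of the merged weights.
merge 3/40 + 9/40 → 3/10
merge 3/10 + 13/40 → 5/8
merge 3/8 + 5/8 → 1
L = 3/10 + 5/8 + 1 = 77/40 = 1.925 bits/symbol.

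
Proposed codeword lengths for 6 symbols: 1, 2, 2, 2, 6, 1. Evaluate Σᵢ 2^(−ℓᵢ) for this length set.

With common denominator 2^6 = 64: Σ 2^(−ℓᵢ) = 32/64 + 16/64 + 16/64 + 16/64 + 1/64 + 32/64 = 113/64 = 1.765625.

1.765625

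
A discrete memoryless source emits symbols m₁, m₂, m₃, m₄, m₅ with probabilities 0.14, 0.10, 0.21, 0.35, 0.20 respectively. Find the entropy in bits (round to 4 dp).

H = −Σ pᵢ log₂ pᵢ.
−0.14·log₂(0.14) = 0.3971
−0.10·log₂(0.10) = 0.3322
−0.21·log₂(0.21) = 0.4728
−0.35·log₂(0.35) = 0.5301
−0.20·log₂(0.20) = 0.4644
Sum ≈ 2.1966 → 2.1966 bits.

2.1966 bits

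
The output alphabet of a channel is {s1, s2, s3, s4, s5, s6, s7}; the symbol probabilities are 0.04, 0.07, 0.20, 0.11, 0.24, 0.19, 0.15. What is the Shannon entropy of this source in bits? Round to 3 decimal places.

H = −Σ pᵢ log₂ pᵢ.
−0.04·log₂(0.04) = 0.1858
−0.07·log₂(0.07) = 0.2686
−0.20·log₂(0.20) = 0.4644
−0.11·log₂(0.11) = 0.3503
−0.24·log₂(0.24) = 0.4941
−0.19·log₂(0.19) = 0.4552
−0.15·log₂(0.15) = 0.4105
Sum ≈ 2.6289 → 2.629 bits.

2.629 bits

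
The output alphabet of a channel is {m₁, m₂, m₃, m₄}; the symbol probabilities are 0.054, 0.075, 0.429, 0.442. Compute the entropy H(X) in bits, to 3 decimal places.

H = −Σ pᵢ log₂ pᵢ.
−0.054·log₂(0.054) = 0.2274
−0.075·log₂(0.075) = 0.2803
−0.429·log₂(0.429) = 0.5238
−0.442·log₂(0.442) = 0.5206
Sum ≈ 1.5521 → 1.552 bits.

1.552 bits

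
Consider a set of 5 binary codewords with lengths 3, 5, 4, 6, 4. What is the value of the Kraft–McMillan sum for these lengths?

With common denominator 2^6 = 64: Σ 2^(−ℓᵢ) = 8/64 + 2/64 + 4/64 + 1/64 + 4/64 = 19/64 = 0.296875.

0.296875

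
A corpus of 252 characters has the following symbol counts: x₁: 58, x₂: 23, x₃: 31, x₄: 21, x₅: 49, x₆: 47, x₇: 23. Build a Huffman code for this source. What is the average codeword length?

2.75 bits/symbol

Probabilities are the counts divided by 252.
Repeatedly combine the two least-probable nodes; the expected code length is the sum of the merged weights.
merge 1/12 + 23/252 → 11/63
merge 23/252 + 31/252 → 3/14
merge 11/63 + 47/252 → 13/36
merge 7/36 + 3/14 → 103/252
merge 29/126 + 13/36 → 149/252
merge 103/252 + 149/252 → 1
L = 11/63 + 3/14 + 13/36 + 103/252 + 149/252 + 1 = 11/4 = 2.75 bits/symbol.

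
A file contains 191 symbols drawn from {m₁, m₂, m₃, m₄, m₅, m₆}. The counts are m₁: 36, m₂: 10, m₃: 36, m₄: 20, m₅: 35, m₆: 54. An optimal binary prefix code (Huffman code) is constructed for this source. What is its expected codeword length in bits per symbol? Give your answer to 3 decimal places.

Probabilities are the counts divided by 191.
Repeatedly combine the two least-probable nodes; the expected code length is the sum of the merged weights.
merge 10/191 + 20/191 → 30/191
merge 30/191 + 35/191 → 65/191
merge 36/191 + 36/191 → 72/191
merge 54/191 + 65/191 → 119/191
merge 72/191 + 119/191 → 1
L = 30/191 + 65/191 + 72/191 + 119/191 + 1 = 477/191 ≈ 2.497 bits/symbol.

2.497 bits/symbol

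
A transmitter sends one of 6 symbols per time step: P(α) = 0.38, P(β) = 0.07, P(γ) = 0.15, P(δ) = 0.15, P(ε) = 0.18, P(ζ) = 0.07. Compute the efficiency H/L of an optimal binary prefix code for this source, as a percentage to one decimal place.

98.1%

Entropy H = −Σ p log₂ p ≈ 2.3340 bits.
Huffman merges: 7/100+7/100→7/50; 7/50+3/20→29/100; 3/20+9/50→33/100; 29/100+33/100→31/50; 19/50+31/50→1. L = 119/50 ≈ 2.3800.
Efficiency = H/L = 2.3340/2.3800 = 98.1%.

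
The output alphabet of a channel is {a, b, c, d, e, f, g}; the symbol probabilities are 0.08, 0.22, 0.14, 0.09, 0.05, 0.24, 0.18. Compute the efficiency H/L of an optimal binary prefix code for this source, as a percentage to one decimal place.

98.8%

Entropy H = −Σ p log₂ p ≈ 2.6374 bits.
Huffman merges: 1/20+2/25→13/100; 9/100+13/100→11/50; 7/50+9/50→8/25; 11/50+11/50→11/25; 6/25+8/25→14/25; 11/25+14/25→1. L = 267/100 ≈ 2.6700.
Efficiency = H/L = 2.6374/2.6700 = 98.8%.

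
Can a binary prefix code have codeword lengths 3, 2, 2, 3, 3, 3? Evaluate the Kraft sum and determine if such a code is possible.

With common denominator 2^3 = 8: Σ 2^(−ℓᵢ) = 1/8 + 2/8 + 2/8 + 1/8 + 1/8 + 1/8 = 8/8 = 1.
Kraft's inequality requires Σ ≤ 1; here Σ = 1 ≤ 1, so such a prefix code exists.

1; yes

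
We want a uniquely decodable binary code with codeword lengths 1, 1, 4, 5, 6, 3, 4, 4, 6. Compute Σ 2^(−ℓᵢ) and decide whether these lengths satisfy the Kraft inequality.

1.375; no

With common denominator 2^6 = 64: Σ 2^(−ℓᵢ) = 32/64 + 32/64 + 4/64 + 2/64 + 1/64 + 8/64 + 4/64 + 4/64 + 1/64 = 88/64 = 1.375.
Kraft's inequality requires Σ ≤ 1; here Σ = 1.375 > 1, so no such prefix code exists.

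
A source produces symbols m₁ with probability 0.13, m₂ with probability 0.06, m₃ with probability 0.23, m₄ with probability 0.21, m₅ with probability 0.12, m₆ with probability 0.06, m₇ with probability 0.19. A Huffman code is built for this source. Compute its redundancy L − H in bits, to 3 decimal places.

0.028 bits

Entropy H = −Σ p log₂ p ≈ 2.6525 bits.
Huffman merges: 3/50+3/50→3/25; 3/25+3/25→6/25; 13/100+19/100→8/25; 21/100+23/100→11/25; 6/25+8/25→14/25; 11/25+14/25→1. L = 67/25 ≈ 2.6800.
L − H = 2.6800 − 2.6525 = 0.028 bits.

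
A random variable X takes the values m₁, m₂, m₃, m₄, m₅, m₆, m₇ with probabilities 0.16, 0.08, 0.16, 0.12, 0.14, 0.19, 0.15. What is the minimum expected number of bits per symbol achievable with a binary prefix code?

2.81 bits/symbol

Repeatedly combine the two least-probable nodes; the expected code length is the sum of the merged weights.
merge 2/25 + 3/25 → 1/5
merge 7/50 + 3/20 → 29/100
merge 4/25 + 4/25 → 8/25
merge 19/100 + 1/5 → 39/100
merge 29/100 + 8/25 → 61/100
merge 39/100 + 61/100 → 1
L = 1/5 + 29/100 + 8/25 + 39/100 + 61/100 + 1 = 281/100 = 2.81 bits/symbol.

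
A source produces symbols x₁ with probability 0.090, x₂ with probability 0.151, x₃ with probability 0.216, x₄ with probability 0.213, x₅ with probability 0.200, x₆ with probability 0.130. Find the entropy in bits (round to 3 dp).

H = −Σ pᵢ log₂ pᵢ.
−0.090·log₂(0.090) = 0.3127
−0.151·log₂(0.151) = 0.4118
−0.216·log₂(0.216) = 0.4776
−0.213·log₂(0.213) = 0.4752
−0.200·log₂(0.200) = 0.4644
−0.130·log₂(0.130) = 0.3826
Sum ≈ 2.5243 → 2.524 bits.

2.524 bits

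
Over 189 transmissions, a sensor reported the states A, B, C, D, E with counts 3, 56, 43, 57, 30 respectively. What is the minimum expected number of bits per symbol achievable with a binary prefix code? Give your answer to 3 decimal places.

2.175 bits/symbol

Probabilities are the counts divided by 189.
Repeatedly combine the two least-probable nodes; the expected code length is the sum of the merged weights.
merge 1/63 + 10/63 → 11/63
merge 11/63 + 43/189 → 76/189
merge 8/27 + 19/63 → 113/189
merge 76/189 + 113/189 → 1
L = 11/63 + 76/189 + 113/189 + 1 = 137/63 ≈ 2.175 bits/symbol.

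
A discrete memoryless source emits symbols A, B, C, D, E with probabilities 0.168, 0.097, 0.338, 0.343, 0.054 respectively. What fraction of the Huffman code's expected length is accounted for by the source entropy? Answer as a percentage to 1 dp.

96.1%

Entropy H = −Σ p log₂ p ≈ 2.0447 bits.
Huffman merges: 27/500+97/1000→151/1000; 151/1000+21/125→319/1000; 319/1000+169/500→657/1000; 343/1000+657/1000→1. L = 2127/1000 ≈ 2.1270.
Efficiency = H/L = 2.0447/2.1270 = 96.1%.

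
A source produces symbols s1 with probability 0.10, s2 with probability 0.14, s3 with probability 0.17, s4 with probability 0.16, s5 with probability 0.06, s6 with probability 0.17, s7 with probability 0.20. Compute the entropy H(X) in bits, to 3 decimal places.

2.729 bits

H = −Σ pᵢ log₂ pᵢ.
−0.10·log₂(0.10) = 0.3322
−0.14·log₂(0.14) = 0.3971
−0.17·log₂(0.17) = 0.4346
−0.16·log₂(0.16) = 0.4230
−0.06·log₂(0.06) = 0.2435
−0.17·log₂(0.17) = 0.4346
−0.20·log₂(0.20) = 0.4644
Sum ≈ 2.7294 → 2.729 bits.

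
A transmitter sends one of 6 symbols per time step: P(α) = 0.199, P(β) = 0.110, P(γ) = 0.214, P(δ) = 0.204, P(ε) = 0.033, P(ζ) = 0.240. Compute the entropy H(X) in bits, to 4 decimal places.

H = −Σ pᵢ log₂ pᵢ.
−0.199·log₂(0.199) = 0.4635
−0.110·log₂(0.110) = 0.3503
−0.214·log₂(0.214) = 0.4760
−0.204·log₂(0.204) = 0.4678
−0.033·log₂(0.033) = 0.1624
−0.240·log₂(0.240) = 0.4941
Sum ≈ 2.4142 → 2.4142 bits.

2.4142 bits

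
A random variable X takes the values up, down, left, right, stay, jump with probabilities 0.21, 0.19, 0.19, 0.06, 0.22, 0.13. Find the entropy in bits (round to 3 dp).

2.490 bits

H = −Σ pᵢ log₂ pᵢ.
−0.21·log₂(0.21) = 0.4728
−0.19·log₂(0.19) = 0.4552
−0.19·log₂(0.19) = 0.4552
−0.06·log₂(0.06) = 0.2435
−0.22·log₂(0.22) = 0.4806
−0.13·log₂(0.13) = 0.3826
Sum ≈ 2.4900 → 2.490 bits.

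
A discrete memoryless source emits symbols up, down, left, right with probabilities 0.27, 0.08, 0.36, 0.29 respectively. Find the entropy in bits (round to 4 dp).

1.8500 bits

H = −Σ pᵢ log₂ pᵢ.
−0.27·log₂(0.27) = 0.5100
−0.08·log₂(0.08) = 0.2915
−0.36·log₂(0.36) = 0.5306
−0.29·log₂(0.29) = 0.5179
Sum ≈ 1.8500 → 1.8500 bits.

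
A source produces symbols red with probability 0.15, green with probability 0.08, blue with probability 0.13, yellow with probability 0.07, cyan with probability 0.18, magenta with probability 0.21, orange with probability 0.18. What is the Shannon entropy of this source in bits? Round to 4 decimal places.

H = −Σ pᵢ log₂ pᵢ.
−0.15·log₂(0.15) = 0.4105
−0.08·log₂(0.08) = 0.2915
−0.13·log₂(0.13) = 0.3826
−0.07·log₂(0.07) = 0.2686
−0.18·log₂(0.18) = 0.4453
−0.21·log₂(0.21) = 0.4728
−0.18·log₂(0.18) = 0.4453
Sum ≈ 2.7167 → 2.7167 bits.

2.7167 bits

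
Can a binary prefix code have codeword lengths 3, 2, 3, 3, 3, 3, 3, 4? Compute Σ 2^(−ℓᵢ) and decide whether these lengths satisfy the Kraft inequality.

1.0625; no

With common denominator 2^4 = 16: Σ 2^(−ℓᵢ) = 2/16 + 4/16 + 2/16 + 2/16 + 2/16 + 2/16 + 2/16 + 1/16 = 17/16 = 1.0625.
Kraft's inequality requires Σ ≤ 1; here Σ = 1.0625 > 1, so no such prefix code exists.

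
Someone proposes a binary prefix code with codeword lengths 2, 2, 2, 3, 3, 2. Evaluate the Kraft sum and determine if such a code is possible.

1.25; no

With common denominator 2^3 = 8: Σ 2^(−ℓᵢ) = 2/8 + 2/8 + 2/8 + 1/8 + 1/8 + 2/8 = 10/8 = 1.25.
Kraft's inequality requires Σ ≤ 1; here Σ = 1.25 > 1, so no such prefix code exists.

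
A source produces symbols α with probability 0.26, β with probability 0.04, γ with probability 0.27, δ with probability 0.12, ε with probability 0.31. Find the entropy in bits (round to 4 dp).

2.0919 bits

H = −Σ pᵢ log₂ pᵢ.
−0.26·log₂(0.26) = 0.5053
−0.04·log₂(0.04) = 0.1858
−0.27·log₂(0.27) = 0.5100
−0.12·log₂(0.12) = 0.3671
−0.31·log₂(0.31) = 0.5238
Sum ≈ 2.0919 → 2.0919 bits.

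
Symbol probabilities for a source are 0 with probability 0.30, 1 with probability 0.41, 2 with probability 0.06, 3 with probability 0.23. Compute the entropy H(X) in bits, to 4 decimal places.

H = −Σ pᵢ log₂ pᵢ.
−0.30·log₂(0.30) = 0.5211
−0.41·log₂(0.41) = 0.5274
−0.06·log₂(0.06) = 0.2435
−0.23·log₂(0.23) = 0.4877
Sum ≈ 1.7797 → 1.7797 bits.

1.7797 bits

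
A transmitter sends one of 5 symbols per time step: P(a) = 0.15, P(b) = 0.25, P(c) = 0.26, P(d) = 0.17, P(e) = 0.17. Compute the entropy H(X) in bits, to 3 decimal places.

2.285 bits

H = −Σ pᵢ log₂ pᵢ.
−0.15·log₂(0.15) = 0.4105
−0.25·log₂(0.25) = 0.5000
−0.26·log₂(0.26) = 0.5053
−0.17·log₂(0.17) = 0.4346
−0.17·log₂(0.17) = 0.4346
Sum ≈ 2.2850 → 2.285 bits.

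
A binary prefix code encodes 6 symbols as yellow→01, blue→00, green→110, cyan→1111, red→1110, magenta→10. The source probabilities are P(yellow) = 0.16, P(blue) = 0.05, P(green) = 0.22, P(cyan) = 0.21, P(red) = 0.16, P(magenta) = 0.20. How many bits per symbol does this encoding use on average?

L̄ = Σ pᵢ·ℓᵢ = 0.16·2 + 0.05·2 + 0.22·3 + 0.21·4 + 0.16·4 + 0.20·2 = 2.96 bits/symbol.

2.96 bits/symbol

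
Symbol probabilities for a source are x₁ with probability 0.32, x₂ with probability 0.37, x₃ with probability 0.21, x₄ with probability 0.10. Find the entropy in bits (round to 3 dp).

H = −Σ pᵢ log₂ pᵢ.
−0.32·log₂(0.32) = 0.5260
−0.37·log₂(0.37) = 0.5307
−0.21·log₂(0.21) = 0.4728
−0.10·log₂(0.10) = 0.3322
Sum ≈ 1.8618 → 1.862 bits.

1.862 bits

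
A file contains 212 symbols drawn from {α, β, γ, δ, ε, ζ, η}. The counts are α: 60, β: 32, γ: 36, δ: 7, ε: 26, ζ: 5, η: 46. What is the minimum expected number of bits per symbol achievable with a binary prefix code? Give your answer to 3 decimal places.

2.557 bits/symbol

Probabilities are the counts divided by 212.
Repeatedly combine the two least-probable nodes; the expected code length is the sum of the merged weights.
merge 5/212 + 7/212 → 3/53
merge 3/53 + 13/106 → 19/106
merge 8/53 + 9/53 → 17/53
merge 19/106 + 23/106 → 21/53
merge 15/53 + 17/53 → 32/53
merge 21/53 + 32/53 → 1
L = 3/53 + 19/106 + 17/53 + 21/53 + 32/53 + 1 = 271/106 ≈ 2.557 bits/symbol.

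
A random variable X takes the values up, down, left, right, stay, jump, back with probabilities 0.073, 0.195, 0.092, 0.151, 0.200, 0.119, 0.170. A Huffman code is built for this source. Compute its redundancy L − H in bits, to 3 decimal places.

Entropy H = −Σ p log₂ p ≈ 2.7285 bits.
Huffman merges: 73/1000+23/250→33/200; 119/1000+151/1000→27/100; 33/200+17/100→67/200; 39/200+1/5→79/200; 27/100+67/200→121/200; 79/200+121/200→1. L = 277/100 ≈ 2.7700.
L − H = 2.7700 − 2.7285 = 0.042 bits.

0.042 bits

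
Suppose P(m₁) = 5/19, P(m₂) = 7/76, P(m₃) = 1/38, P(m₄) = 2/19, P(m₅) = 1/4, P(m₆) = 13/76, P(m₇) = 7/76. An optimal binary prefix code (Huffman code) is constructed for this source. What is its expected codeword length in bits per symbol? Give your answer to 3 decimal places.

2.605 bits/symbol

Repeatedly combine the two least-probable nodes; the expected code length is the sum of the merged weights.
merge 1/38 + 7/76 → 9/76
merge 7/76 + 2/19 → 15/76
merge 9/76 + 13/76 → 11/38
merge 15/76 + 1/4 → 17/38
merge 5/19 + 11/38 → 21/38
merge 17/38 + 21/38 → 1
L = 9/76 + 15/76 + 11/38 + 17/38 + 21/38 + 1 = 99/38 ≈ 2.605 bits/symbol.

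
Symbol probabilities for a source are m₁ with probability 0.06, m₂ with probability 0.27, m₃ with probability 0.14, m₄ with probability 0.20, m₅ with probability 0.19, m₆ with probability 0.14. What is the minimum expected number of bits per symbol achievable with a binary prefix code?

2.53 bits/symbol

Repeatedly combine the two least-probable nodes; the expected code length is the sum of the merged weights.
merge 3/50 + 7/50 → 1/5
merge 7/50 + 19/100 → 33/100
merge 1/5 + 1/5 → 2/5
merge 27/100 + 33/100 → 3/5
merge 2/5 + 3/5 → 1
L = 1/5 + 33/100 + 2/5 + 3/5 + 1 = 253/100 = 2.53 bits/symbol.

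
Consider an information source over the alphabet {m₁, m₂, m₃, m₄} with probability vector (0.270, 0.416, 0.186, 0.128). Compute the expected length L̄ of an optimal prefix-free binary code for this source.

1.898 bits/symbol

Repeatedly combine the two least-probable nodes; the expected code length is the sum of the merged weights.
merge 16/125 + 93/500 → 157/500
merge 27/100 + 157/500 → 73/125
merge 52/125 + 73/125 → 1
L = 157/500 + 73/125 + 1 = 949/500 = 1.898 bits/symbol.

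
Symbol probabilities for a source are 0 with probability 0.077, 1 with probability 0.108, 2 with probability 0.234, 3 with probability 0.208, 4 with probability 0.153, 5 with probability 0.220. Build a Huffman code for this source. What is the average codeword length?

Repeatedly combine the two least-probable nodes; the expected code length is the sum of the merged weights.
merge 77/1000 + 27/250 → 37/200
merge 153/1000 + 37/200 → 169/500
merge 26/125 + 11/50 → 107/250
merge 117/500 + 169/500 → 143/250
merge 107/250 + 143/250 → 1
L = 37/200 + 169/500 + 107/250 + 143/250 + 1 = 2523/1000 = 2.523 bits/symbol.

2.523 bits/symbol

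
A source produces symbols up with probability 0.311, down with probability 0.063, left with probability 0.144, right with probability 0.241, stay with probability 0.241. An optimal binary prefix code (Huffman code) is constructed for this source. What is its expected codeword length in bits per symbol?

Repeatedly combine the two least-probable nodes; the expected code length is the sum of the merged weights.
merge 63/1000 + 18/125 → 207/1000
merge 207/1000 + 241/1000 → 56/125
merge 241/1000 + 311/1000 → 69/125
merge 56/125 + 69/125 → 1
L = 207/1000 + 56/125 + 69/125 + 1 = 2207/1000 = 2.207 bits/symbol.

2.207 bits/symbol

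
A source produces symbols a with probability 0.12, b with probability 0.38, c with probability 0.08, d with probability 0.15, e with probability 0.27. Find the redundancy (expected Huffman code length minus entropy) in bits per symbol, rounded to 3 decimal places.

Entropy H = −Σ p log₂ p ≈ 2.1096 bits.
Huffman merges: 2/25+3/25→1/5; 3/20+1/5→7/20; 27/100+7/20→31/50; 19/50+31/50→1. L = 217/100 ≈ 2.1700.
L − H = 2.1700 − 2.1096 = 0.060 bits.

0.060 bits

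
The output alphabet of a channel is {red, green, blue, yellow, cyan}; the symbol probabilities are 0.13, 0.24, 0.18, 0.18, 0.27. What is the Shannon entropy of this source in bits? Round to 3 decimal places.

2.277 bits

H = −Σ pᵢ log₂ pᵢ.
−0.13·log₂(0.13) = 0.3826
−0.24·log₂(0.24) = 0.4941
−0.18·log₂(0.18) = 0.4453
−0.18·log₂(0.18) = 0.4453
−0.27·log₂(0.27) = 0.5100
Sum ≈ 2.2774 → 2.277 bits.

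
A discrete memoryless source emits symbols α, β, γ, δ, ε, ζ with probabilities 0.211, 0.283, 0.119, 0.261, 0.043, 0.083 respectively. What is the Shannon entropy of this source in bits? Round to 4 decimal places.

2.3535 bits

H = −Σ pᵢ log₂ pᵢ.
−0.211·log₂(0.211) = 0.4736
−0.283·log₂(0.283) = 0.5154
−0.119·log₂(0.119) = 0.3654
−0.261·log₂(0.261) = 0.5058
−0.043·log₂(0.043) = 0.1952
−0.083·log₂(0.083) = 0.2980
Sum ≈ 2.3535 → 2.3535 bits.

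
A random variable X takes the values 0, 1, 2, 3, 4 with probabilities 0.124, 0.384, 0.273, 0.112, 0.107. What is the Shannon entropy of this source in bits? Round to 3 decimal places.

H = −Σ pᵢ log₂ pᵢ.
−0.124·log₂(0.124) = 0.3734
−0.384·log₂(0.384) = 0.5302
−0.273·log₂(0.273) = 0.5113
−0.112·log₂(0.112) = 0.3537
−0.107·log₂(0.107) = 0.3450
Sum ≈ 2.1138 → 2.114 bits.

2.114 bits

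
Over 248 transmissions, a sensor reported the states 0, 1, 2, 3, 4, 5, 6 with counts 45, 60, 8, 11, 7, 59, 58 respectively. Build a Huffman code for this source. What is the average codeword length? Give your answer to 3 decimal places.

2.452 bits/symbol

Probabilities are the counts divided by 248.
Repeatedly combine the two least-probable nodes; the expected code length is the sum of the merged weights.
merge 7/248 + 1/31 → 15/248
merge 11/248 + 15/248 → 13/124
merge 13/124 + 45/248 → 71/248
merge 29/124 + 59/248 → 117/248
merge 15/62 + 71/248 → 131/248
merge 117/248 + 131/248 → 1
L = 15/248 + 13/124 + 71/248 + 117/248 + 131/248 + 1 = 76/31 ≈ 2.452 bits/symbol.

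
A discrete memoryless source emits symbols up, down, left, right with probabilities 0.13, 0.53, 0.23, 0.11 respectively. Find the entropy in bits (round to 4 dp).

1.7060 bits

H = −Σ pᵢ log₂ pᵢ.
−0.13·log₂(0.13) = 0.3826
−0.53·log₂(0.53) = 0.4854
−0.23·log₂(0.23) = 0.4877
−0.11·log₂(0.11) = 0.3503
Sum ≈ 1.7060 → 1.7060 bits.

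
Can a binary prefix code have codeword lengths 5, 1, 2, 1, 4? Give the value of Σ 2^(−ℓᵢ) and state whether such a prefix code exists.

With common denominator 2^5 = 32: Σ 2^(−ℓᵢ) = 1/32 + 16/32 + 8/32 + 16/32 + 2/32 = 43/32 = 1.34375.
Kraft's inequality requires Σ ≤ 1; here Σ = 1.34375 > 1, so no such prefix code exists.

1.34375; no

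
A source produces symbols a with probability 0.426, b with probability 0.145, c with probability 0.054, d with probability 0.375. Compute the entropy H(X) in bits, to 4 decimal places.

H = −Σ pᵢ log₂ pᵢ.
−0.426·log₂(0.426) = 0.5244
−0.145·log₂(0.145) = 0.4040
−0.054·log₂(0.054) = 0.2274
−0.375·log₂(0.375) = 0.5306
Sum ≈ 1.6864 → 1.6864 bits.

1.6864 bits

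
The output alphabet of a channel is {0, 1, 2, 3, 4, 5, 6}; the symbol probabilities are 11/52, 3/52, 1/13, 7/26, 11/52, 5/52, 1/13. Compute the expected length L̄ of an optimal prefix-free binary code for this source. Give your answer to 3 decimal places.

2.615 bits/symbol

Repeatedly combine the two least-probable nodes; the expected code length is the sum of the merged weights.
merge 3/52 + 1/13 → 7/52
merge 1/13 + 5/52 → 9/52
merge 7/52 + 9/52 → 4/13
merge 11/52 + 11/52 → 11/26
merge 7/26 + 4/13 → 15/26
merge 11/26 + 15/26 → 1
L = 7/52 + 9/52 + 4/13 + 11/26 + 15/26 + 1 = 34/13 ≈ 2.615 bits/symbol.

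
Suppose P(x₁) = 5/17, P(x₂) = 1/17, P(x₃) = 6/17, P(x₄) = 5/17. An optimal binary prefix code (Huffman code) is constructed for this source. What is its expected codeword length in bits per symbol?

2 bits/symbol

Repeatedly combine the two least-probable nodes; the expected code length is the sum of the merged weights.
merge 1/17 + 5/17 → 6/17
merge 5/17 + 6/17 → 11/17
merge 6/17 + 11/17 → 1
L = 6/17 + 11/17 + 1 = 2 bits/symbol.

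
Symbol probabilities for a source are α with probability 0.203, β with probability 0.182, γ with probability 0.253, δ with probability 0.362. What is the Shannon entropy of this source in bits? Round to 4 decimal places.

1.9467 bits

H = −Σ pᵢ log₂ pᵢ.
−0.203·log₂(0.203) = 0.4670
−0.182·log₂(0.182) = 0.4474
−0.253·log₂(0.253) = 0.5016
−0.362·log₂(0.362) = 0.5307
Sum ≈ 1.9467 → 1.9467 bits.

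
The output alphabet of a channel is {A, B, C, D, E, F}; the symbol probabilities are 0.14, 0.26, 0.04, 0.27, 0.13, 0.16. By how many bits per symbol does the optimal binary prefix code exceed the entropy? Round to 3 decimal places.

Entropy H = −Σ p log₂ p ≈ 2.4038 bits.
Huffman merges: 1/25+13/100→17/100; 7/50+4/25→3/10; 17/100+13/50→43/100; 27/100+3/10→57/100; 43/100+57/100→1. L = 247/100 ≈ 2.4700.
L − H = 2.4700 − 2.4038 = 0.066 bits.

0.066 bits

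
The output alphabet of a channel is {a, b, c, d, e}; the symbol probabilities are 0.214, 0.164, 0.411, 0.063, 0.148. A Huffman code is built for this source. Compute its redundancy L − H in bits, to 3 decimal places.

0.085 bits

Entropy H = −Σ p log₂ p ≈ 2.0902 bits.
Huffman merges: 63/1000+37/250→211/1000; 41/250+211/1000→3/8; 107/500+3/8→589/1000; 411/1000+589/1000→1. L = 87/40 ≈ 2.1750.
L − H = 2.1750 − 2.0902 = 0.085 bits.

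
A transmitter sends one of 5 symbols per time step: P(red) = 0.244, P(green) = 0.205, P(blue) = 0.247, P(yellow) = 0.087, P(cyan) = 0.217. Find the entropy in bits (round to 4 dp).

H = −Σ pᵢ log₂ pᵢ.
−0.244·log₂(0.244) = 0.4966
−0.205·log₂(0.205) = 0.4687
−0.247·log₂(0.247) = 0.4983
−0.087·log₂(0.087) = 0.3065
−0.217·log₂(0.217) = 0.4783
Sum ≈ 2.2484 → 2.2484 bits.

2.2484 bits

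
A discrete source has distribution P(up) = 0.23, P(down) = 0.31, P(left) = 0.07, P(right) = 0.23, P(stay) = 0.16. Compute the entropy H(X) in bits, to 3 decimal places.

2.191 bits

H = −Σ pᵢ log₂ pᵢ.
−0.23·log₂(0.23) = 0.4877
−0.31·log₂(0.31) = 0.5238
−0.07·log₂(0.07) = 0.2686
−0.23·log₂(0.23) = 0.4877
−0.16·log₂(0.16) = 0.4230
Sum ≈ 2.1907 → 2.191 bits.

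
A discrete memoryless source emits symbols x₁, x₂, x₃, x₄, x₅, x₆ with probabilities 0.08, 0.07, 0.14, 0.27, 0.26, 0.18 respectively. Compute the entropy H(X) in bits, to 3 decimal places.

H = −Σ pᵢ log₂ pᵢ.
−0.08·log₂(0.08) = 0.2915
−0.07·log₂(0.07) = 0.2686
−0.14·log₂(0.14) = 0.3971
−0.27·log₂(0.27) = 0.5100
−0.26·log₂(0.26) = 0.5053
−0.18·log₂(0.18) = 0.4453
Sum ≈ 2.4178 → 2.418 bits.

2.418 bits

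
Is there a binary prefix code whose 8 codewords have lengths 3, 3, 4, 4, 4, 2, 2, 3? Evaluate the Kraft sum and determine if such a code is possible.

1.0625; no

With common denominator 2^4 = 16: Σ 2^(−ℓᵢ) = 2/16 + 2/16 + 1/16 + 1/16 + 1/16 + 4/16 + 4/16 + 2/16 = 17/16 = 1.0625.
Kraft's inequality requires Σ ≤ 1; here Σ = 1.0625 > 1, so no such prefix code exists.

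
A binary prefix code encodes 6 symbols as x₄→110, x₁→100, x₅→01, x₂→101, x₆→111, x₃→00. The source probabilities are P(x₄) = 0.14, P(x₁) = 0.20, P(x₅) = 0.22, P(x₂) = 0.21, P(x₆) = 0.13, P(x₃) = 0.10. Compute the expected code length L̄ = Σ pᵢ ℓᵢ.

2.68 bits/symbol

L̄ = Σ pᵢ·ℓᵢ = 0.14·3 + 0.20·3 + 0.22·2 + 0.21·3 + 0.13·3 + 0.10·2 = 2.68 bits/symbol.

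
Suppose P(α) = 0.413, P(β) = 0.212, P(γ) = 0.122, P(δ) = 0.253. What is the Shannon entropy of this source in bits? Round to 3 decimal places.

H = −Σ pᵢ log₂ pᵢ.
−0.413·log₂(0.413) = 0.5269
−0.212·log₂(0.212) = 0.4744
−0.122·log₂(0.122) = 0.3703
−0.253·log₂(0.253) = 0.5016
Sum ≈ 1.8732 → 1.873 bits.

1.873 bits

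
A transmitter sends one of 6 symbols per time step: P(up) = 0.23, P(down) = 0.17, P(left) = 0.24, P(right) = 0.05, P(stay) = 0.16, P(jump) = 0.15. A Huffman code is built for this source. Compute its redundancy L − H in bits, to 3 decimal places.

0.064 bits

Entropy H = −Σ p log₂ p ≈ 2.4660 bits.
Huffman merges: 1/20+3/20→1/5; 4/25+17/100→33/100; 1/5+23/100→43/100; 6/25+33/100→57/100; 43/100+57/100→1. L = 253/100 ≈ 2.5300.
L − H = 2.5300 − 2.4660 = 0.064 bits.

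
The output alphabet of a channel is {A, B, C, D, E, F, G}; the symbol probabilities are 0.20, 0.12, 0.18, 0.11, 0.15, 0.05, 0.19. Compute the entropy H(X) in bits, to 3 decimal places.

H = −Σ pᵢ log₂ pᵢ.
−0.20·log₂(0.20) = 0.4644
−0.12·log₂(0.12) = 0.3671
−0.18·log₂(0.18) = 0.4453
−0.11·log₂(0.11) = 0.3503
−0.15·log₂(0.15) = 0.4105
−0.05·log₂(0.05) = 0.2161
−0.19·log₂(0.19) = 0.4552
Sum ≈ 2.7089 → 2.709 bits.

2.709 bits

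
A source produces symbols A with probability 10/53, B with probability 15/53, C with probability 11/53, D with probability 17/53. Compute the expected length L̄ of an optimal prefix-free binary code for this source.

2 bits/symbol

Repeatedly combine the two least-probable nodes; the expected code length is the sum of the merged weights.
merge 10/53 + 11/53 → 21/53
merge 15/53 + 17/53 → 32/53
merge 21/53 + 32/53 → 1
L = 21/53 + 32/53 + 1 = 2 bits/symbol.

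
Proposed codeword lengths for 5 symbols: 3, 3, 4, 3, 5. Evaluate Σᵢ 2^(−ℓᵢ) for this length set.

0.46875

With common denominator 2^5 = 32: Σ 2^(−ℓᵢ) = 4/32 + 4/32 + 2/32 + 4/32 + 1/32 = 15/32 = 0.46875.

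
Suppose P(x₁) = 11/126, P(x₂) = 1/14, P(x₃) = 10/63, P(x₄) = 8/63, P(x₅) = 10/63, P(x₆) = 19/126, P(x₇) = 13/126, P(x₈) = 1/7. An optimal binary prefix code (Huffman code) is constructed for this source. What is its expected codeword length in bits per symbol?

Repeatedly combine the two least-probable nodes; the expected code length is the sum of the merged weights.
merge 1/14 + 11/126 → 10/63
merge 13/126 + 8/63 → 29/126
merge 1/7 + 19/126 → 37/126
merge 10/63 + 10/63 → 20/63
merge 10/63 + 29/126 → 7/18
merge 37/126 + 20/63 → 11/18
merge 7/18 + 11/18 → 1
L = 10/63 + 29/126 + 37/126 + 20/63 + 7/18 + 11/18 + 1 = 3 bits/symbol.

3 bits/symbol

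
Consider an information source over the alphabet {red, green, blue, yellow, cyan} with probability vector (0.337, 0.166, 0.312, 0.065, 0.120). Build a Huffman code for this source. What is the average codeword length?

2.185 bits/symbol

Repeatedly combine the two least-probable nodes; the expected code length is the sum of the merged weights.
merge 13/200 + 3/25 → 37/200
merge 83/500 + 37/200 → 351/1000
merge 39/125 + 337/1000 → 649/1000
merge 351/1000 + 649/1000 → 1
L = 37/200 + 351/1000 + 649/1000 + 1 = 437/200 = 2.185 bits/symbol.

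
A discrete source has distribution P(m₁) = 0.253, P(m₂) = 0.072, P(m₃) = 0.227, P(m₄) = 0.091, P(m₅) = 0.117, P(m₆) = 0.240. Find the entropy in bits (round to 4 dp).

2.4315 bits

H = −Σ pᵢ log₂ pᵢ.
−0.253·log₂(0.253) = 0.5016
−0.072·log₂(0.072) = 0.2733
−0.227·log₂(0.227) = 0.4856
−0.091·log₂(0.091) = 0.3147
−0.117·log₂(0.117) = 0.3622
−0.240·log₂(0.240) = 0.4941
Sum ≈ 2.4315 → 2.4315 bits.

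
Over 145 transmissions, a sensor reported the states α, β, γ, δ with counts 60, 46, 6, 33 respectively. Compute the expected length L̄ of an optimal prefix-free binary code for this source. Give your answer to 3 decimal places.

Probabilities are the counts divided by 145.
Repeatedly combine the two least-probable nodes; the expected code length is the sum of the merged weights.
merge 6/145 + 33/145 → 39/145
merge 39/145 + 46/145 → 17/29
merge 12/29 + 17/29 → 1
L = 39/145 + 17/29 + 1 = 269/145 ≈ 1.855 bits/symbol.

1.855 bits/symbol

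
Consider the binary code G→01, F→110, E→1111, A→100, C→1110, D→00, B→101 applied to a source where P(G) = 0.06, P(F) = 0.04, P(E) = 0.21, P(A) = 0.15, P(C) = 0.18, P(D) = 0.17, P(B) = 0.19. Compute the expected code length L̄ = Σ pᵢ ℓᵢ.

3.16 bits/symbol

L̄ = Σ pᵢ·ℓᵢ = 0.06·2 + 0.04·3 + 0.21·4 + 0.15·3 + 0.18·4 + 0.17·2 + 0.19·3 = 3.16 bits/symbol.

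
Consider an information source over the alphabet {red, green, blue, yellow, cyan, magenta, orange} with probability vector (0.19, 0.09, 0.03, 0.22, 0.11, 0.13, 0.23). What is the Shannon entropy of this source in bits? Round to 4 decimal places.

H = −Σ pᵢ log₂ pᵢ.
−0.19·log₂(0.19) = 0.4552
−0.09·log₂(0.09) = 0.3127
−0.03·log₂(0.03) = 0.1518
−0.22·log₂(0.22) = 0.4806
−0.11·log₂(0.11) = 0.3503
−0.13·log₂(0.13) = 0.3826
−0.23·log₂(0.23) = 0.4877
Sum ≈ 2.6208 → 2.6208 bits.

2.6208 bits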